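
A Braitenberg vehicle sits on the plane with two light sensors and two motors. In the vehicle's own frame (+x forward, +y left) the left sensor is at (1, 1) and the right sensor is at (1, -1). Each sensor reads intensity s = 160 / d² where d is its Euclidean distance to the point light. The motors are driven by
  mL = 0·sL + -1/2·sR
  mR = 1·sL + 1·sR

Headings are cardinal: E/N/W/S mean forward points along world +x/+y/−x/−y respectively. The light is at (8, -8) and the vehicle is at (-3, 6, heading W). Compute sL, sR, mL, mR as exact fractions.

left sensor world pos  = (-4, 5); dL² = 313
right sensor world pos = (-4, 7); dR² = 369
sL = 160/313 = 160/313
sR = 160/369 = 160/369
mL = 0·sL + -1/2·sR = -80/369
mR = 1·sL + 1·sR = 109120/115497

160/313 160/369 -80/369 109120/115497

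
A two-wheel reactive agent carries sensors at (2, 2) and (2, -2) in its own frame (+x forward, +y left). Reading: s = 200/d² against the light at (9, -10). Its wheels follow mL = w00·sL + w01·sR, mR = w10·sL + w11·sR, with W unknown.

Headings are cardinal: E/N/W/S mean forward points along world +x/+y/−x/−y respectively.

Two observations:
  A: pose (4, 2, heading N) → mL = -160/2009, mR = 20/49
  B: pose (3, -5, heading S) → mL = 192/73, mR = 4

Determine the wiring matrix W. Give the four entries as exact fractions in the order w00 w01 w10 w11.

1/2 -1/2 1/2 0

obs A: pose=(4,2,N) → sL=40/49, sR=40/41, mL=-160/2009, mR=20/49
obs B: pose=(3,-5,S) → sL=8, sR=200/73, mL=192/73, mR=4
sensor matrix S = [[40/49, 40/41], [8, 200/73]]; det S = -816640/146657
solve [mL_A; mL_B] = S·[w00; w01] and [mR_A; mR_B] = S·[w10; w11]:
  w00 = 1/2, w01 = -1/2, w10 = 1/2, w11 = 0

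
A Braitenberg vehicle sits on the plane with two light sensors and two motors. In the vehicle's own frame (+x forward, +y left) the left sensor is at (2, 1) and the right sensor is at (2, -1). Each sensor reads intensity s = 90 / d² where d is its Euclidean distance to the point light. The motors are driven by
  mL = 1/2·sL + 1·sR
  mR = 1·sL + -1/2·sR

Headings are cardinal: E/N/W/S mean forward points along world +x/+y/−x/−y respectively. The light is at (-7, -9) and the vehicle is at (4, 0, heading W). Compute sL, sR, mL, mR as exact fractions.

left sensor world pos  = (2, -1); dL² = 145
right sensor world pos = (2, 1); dR² = 181
sL = 90/145 = 18/29
sR = 90/181 = 90/181
mL = 1/2·sL + 1·sR = 4239/5249
mR = 1·sL + -1/2·sR = 1953/5249

18/29 90/181 4239/5249 1953/5249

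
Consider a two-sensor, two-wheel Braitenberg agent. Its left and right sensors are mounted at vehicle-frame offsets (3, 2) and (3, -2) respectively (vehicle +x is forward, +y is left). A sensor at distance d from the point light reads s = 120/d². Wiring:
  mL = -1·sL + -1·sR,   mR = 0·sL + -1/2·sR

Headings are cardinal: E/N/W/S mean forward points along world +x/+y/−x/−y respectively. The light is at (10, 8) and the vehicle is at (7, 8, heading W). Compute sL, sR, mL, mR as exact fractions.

left sensor world pos  = (4, 6); dL² = 40
right sensor world pos = (4, 10); dR² = 40
sL = 120/40 = 3
sR = 120/40 = 3
mL = -1·sL + -1·sR = -6
mR = 0·sL + -1/2·sR = -3/2

3 3 -6 -3/2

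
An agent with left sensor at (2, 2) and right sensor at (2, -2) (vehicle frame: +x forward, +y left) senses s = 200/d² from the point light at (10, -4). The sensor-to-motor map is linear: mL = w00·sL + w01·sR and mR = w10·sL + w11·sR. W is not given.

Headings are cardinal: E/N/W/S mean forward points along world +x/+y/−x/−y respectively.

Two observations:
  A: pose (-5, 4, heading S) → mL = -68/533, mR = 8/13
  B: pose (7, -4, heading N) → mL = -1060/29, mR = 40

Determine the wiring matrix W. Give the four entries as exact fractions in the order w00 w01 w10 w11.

obs A: pose=(-5,4,S) → sL=40/41, sR=8/13, mL=-68/533, mR=8/13
obs B: pose=(7,-4,N) → sL=200/29, sR=40, mL=-1060/29, mR=40
sensor matrix S = [[40/41, 8/13], [200/29, 40]]; det S = 537600/15457
solve [mL_A; mL_B] = S·[w00; w01] and [mR_A; mR_B] = S·[w10; w11]:
  w00 = 1/2, w01 = -1, w10 = 0, w11 = 1

1/2 -1 0 1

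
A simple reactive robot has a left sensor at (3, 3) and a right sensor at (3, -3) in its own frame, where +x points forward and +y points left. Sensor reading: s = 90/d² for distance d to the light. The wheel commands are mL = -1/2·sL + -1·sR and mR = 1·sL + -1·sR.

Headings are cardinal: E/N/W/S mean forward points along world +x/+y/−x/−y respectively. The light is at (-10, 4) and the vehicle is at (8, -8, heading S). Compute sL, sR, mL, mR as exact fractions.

left sensor world pos  = (11, -11); dL² = 666
right sensor world pos = (5, -11); dR² = 450
sL = 90/666 = 5/37
sR = 90/450 = 1/5
mL = -1/2·sL + -1·sR = -99/370
mR = 1·sL + -1·sR = -12/185

5/37 1/5 -99/370 -12/185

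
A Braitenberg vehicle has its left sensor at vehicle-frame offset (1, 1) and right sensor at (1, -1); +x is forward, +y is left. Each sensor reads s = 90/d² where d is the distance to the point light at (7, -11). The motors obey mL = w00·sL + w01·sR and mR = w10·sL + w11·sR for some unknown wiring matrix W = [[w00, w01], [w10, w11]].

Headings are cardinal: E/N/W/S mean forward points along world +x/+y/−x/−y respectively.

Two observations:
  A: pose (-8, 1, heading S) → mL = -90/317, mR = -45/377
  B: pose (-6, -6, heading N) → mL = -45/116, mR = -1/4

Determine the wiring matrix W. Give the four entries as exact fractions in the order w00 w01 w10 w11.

obs A: pose=(-8,1,S) → sL=90/317, sR=90/377, mL=-90/317, mR=-45/377
obs B: pose=(-6,-6,N) → sL=45/116, sR=1/2, mL=-45/116, mR=-1/4
sensor matrix S = [[90/317, 90/377], [45/116, 1/2]]; det S = 342045/6931522
solve [mL_A; mL_B] = S·[w00; w01] and [mR_A; mR_B] = S·[w10; w11]:
  w00 = -1, w01 = 0, w10 = 0, w11 = -1/2

-1 0 0 -1/2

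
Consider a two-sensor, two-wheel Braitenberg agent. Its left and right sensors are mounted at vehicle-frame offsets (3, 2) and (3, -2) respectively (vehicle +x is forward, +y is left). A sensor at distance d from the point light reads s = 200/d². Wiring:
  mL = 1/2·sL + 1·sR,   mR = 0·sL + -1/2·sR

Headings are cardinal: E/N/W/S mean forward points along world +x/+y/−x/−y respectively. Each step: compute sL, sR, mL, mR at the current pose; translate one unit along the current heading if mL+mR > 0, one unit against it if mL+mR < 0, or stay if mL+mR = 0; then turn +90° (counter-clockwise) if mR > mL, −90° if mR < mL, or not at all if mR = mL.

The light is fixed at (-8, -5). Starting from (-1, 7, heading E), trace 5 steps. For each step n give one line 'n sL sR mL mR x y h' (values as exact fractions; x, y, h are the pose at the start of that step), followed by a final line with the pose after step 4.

0 25/37 1 99/74 -1/2 -1 7 E
1 200/181 200/117 47900/21177 -100/117 0 7 S
2 100/53 100/97 10150/5141 -50/97 0 6 W
3 200/221 200/277 71900/61217 -100/277 -1 6 N
4 25/37 1 99/74 -1/2 -1 7 E
final 0 7 S

n=0: pose=(-1,7,E); sL=25/37, sR=1; mL=99/74, mR=-1/2; mL+mR=31/37 → advance +1; mR−mL=-68/37 → turn -1·90°
n=1: pose=(0,7,S); sL=200/181, sR=200/117; mL=47900/21177, mR=-100/117; mL+mR=29800/21177 → advance +1; mR−mL=-22000/7059 → turn -1·90°
n=2: pose=(0,6,W); sL=100/53, sR=100/97; mL=10150/5141, mR=-50/97; mL+mR=7500/5141 → advance +1; mR−mL=-12800/5141 → turn -1·90°
n=3: pose=(-1,6,N); sL=200/221, sR=200/277; mL=71900/61217, mR=-100/277; mL+mR=49800/61217 → advance +1; mR−mL=-94000/61217 → turn -1·90°
n=4: pose=(-1,7,E); sL=25/37, sR=1; mL=99/74, mR=-1/2; mL+mR=31/37 → advance +1; mR−mL=-68/37 → turn -1·90°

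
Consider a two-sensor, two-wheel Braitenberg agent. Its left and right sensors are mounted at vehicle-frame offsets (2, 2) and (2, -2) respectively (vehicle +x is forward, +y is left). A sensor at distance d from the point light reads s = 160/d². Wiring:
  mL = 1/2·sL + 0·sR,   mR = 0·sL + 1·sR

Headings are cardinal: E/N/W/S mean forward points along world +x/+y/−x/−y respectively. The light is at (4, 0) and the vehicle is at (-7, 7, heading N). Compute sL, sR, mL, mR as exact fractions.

left sensor world pos  = (-9, 9); dL² = 250
right sensor world pos = (-5, 9); dR² = 162
sL = 160/250 = 16/25
sR = 160/162 = 80/81
mL = 1/2·sL + 0·sR = 8/25
mR = 0·sL + 1·sR = 80/81

16/25 80/81 8/25 80/81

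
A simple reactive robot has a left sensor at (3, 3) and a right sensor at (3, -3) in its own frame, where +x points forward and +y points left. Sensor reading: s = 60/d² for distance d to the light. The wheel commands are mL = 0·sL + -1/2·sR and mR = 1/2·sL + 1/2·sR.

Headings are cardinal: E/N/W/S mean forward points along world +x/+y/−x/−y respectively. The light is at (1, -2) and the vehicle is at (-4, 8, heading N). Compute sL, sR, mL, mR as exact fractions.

60/233 60/173 -30/173 12180/40309

left sensor world pos  = (-7, 11); dL² = 233
right sensor world pos = (-1, 11); dR² = 173
sL = 60/233 = 60/233
sR = 60/173 = 60/173
mL = 0·sL + -1/2·sR = -30/173
mR = 1/2·sL + 1/2·sR = 12180/40309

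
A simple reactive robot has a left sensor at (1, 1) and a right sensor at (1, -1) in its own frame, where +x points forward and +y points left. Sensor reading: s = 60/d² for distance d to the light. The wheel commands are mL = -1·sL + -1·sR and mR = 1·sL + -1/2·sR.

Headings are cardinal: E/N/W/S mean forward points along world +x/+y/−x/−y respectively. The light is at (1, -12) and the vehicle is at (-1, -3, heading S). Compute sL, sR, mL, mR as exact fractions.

12/13 60/73 -1656/949 486/949

left sensor world pos  = (0, -4); dL² = 65
right sensor world pos = (-2, -4); dR² = 73
sL = 60/65 = 12/13
sR = 60/73 = 60/73
mL = -1·sL + -1·sR = -1656/949
mR = 1·sL + -1/2·sR = 486/949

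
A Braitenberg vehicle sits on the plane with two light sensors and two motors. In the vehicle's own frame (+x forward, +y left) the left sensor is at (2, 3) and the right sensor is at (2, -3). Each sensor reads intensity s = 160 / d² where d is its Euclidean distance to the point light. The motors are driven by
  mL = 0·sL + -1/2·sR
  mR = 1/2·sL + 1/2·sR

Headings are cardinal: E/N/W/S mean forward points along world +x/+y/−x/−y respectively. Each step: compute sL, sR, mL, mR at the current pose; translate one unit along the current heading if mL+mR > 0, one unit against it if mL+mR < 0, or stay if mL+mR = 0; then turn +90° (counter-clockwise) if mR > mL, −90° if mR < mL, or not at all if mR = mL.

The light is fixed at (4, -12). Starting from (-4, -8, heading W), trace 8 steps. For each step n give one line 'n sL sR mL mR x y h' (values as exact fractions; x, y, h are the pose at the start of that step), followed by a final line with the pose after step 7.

n=0: pose=(-4,-8,W); sL=160/101, sR=160/149; mL=-80/149, mR=20000/15049; mL+mR=80/101 → advance +1; mR−mL=28080/15049 → turn +1·90°
n=1: pose=(-5,-8,S); sL=4, sR=40/37; mL=-20/37, mR=94/37; mL+mR=2 → advance +1; mR−mL=114/37 → turn +1·90°
n=2: pose=(-5,-9,E); sL=32/17, sR=160/49; mL=-80/49, mR=2144/833; mL+mR=16/17 → advance +1; mR−mL=3504/833 → turn +1·90°
n=3: pose=(-4,-9,N); sL=80/73, sR=16/5; mL=-8/5, mR=784/365; mL+mR=40/73 → advance +1; mR−mL=1368/365 → turn +1·90°
n=4: pose=(-4,-8,W); sL=160/101, sR=160/149; mL=-80/149, mR=20000/15049; mL+mR=80/101 → advance +1; mR−mL=28080/15049 → turn +1·90°
n=5: pose=(-5,-8,S); sL=4, sR=40/37; mL=-20/37, mR=94/37; mL+mR=2 → advance +1; mR−mL=114/37 → turn +1·90°
n=6: pose=(-5,-9,E); sL=32/17, sR=160/49; mL=-80/49, mR=2144/833; mL+mR=16/17 → advance +1; mR−mL=3504/833 → turn +1·90°
n=7: pose=(-4,-9,N); sL=80/73, sR=16/5; mL=-8/5, mR=784/365; mL+mR=40/73 → advance +1; mR−mL=1368/365 → turn +1·90°

0 160/101 160/149 -80/149 20000/15049 -4 -8 W
1 4 40/37 -20/37 94/37 -5 -8 S
2 32/17 160/49 -80/49 2144/833 -5 -9 E
3 80/73 16/5 -8/5 784/365 -4 -9 N
4 160/101 160/149 -80/149 20000/15049 -4 -8 W
5 4 40/37 -20/37 94/37 -5 -8 S
6 32/17 160/49 -80/49 2144/833 -5 -9 E
7 80/73 16/5 -8/5 784/365 -4 -9 N
final -4 -8 W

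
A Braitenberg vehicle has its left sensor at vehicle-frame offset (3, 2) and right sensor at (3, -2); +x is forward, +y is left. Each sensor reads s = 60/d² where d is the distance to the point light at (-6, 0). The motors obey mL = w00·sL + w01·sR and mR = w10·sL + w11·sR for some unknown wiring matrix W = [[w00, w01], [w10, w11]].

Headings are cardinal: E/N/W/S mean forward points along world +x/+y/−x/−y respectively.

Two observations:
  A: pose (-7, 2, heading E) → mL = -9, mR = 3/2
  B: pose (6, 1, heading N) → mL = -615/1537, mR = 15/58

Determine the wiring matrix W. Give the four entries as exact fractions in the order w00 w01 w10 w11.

obs A: pose=(-7,2,E) → sL=3, sR=15, mL=-9, mR=3/2
obs B: pose=(6,1,N) → sL=15/29, sR=15/53, mL=-615/1537, mR=15/58
sensor matrix S = [[3, 15], [15/29, 15/53]]; det S = -10620/1537
solve [mL_A; mL_B] = S·[w00; w01] and [mR_A; mR_B] = S·[w10; w11]:
  w00 = -1/2, w01 = -1/2, w10 = 1/2, w11 = 0

-1/2 -1/2 1/2 0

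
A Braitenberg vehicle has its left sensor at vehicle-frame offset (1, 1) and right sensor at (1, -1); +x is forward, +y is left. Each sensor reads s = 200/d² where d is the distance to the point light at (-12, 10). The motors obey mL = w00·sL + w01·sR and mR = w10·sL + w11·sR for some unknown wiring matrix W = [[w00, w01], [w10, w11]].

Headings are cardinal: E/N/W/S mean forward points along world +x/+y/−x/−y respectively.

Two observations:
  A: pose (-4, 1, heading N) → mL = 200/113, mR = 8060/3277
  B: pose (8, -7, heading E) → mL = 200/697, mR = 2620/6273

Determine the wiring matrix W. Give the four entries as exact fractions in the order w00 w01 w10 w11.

1 0 1 1/2

obs A: pose=(-4,1,N) → sL=200/113, sR=40/29, mL=200/113, mR=8060/3277
obs B: pose=(8,-7,E) → sL=200/697, sR=40/153, mL=200/697, mR=2620/6273
sensor matrix S = [[200/113, 40/29], [200/697, 40/153]]; det S = 1376000/20556621
solve [mL_A; mL_B] = S·[w00; w01] and [mR_A; mR_B] = S·[w10; w11]:
  w00 = 1, w01 = 0, w10 = 1, w11 = 1/2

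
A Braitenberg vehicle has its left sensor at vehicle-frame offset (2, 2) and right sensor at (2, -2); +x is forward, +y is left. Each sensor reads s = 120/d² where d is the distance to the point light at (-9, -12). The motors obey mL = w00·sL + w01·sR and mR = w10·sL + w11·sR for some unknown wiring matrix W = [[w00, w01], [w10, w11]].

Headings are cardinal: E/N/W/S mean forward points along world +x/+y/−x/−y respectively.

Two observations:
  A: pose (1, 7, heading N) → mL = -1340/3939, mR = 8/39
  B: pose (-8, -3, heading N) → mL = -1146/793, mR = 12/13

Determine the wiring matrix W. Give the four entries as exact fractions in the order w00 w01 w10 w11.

obs A: pose=(1,7,N) → sL=24/101, sR=8/39, mL=-1340/3939, mR=8/39
obs B: pose=(-8,-3,N) → sL=60/61, sR=12/13, mL=-1146/793, mR=12/13
sensor matrix S = [[24/101, 8/39], [60/61, 12/13]]; det S = 1408/80093
solve [mL_A; mL_B] = S·[w00; w01] and [mR_A; mR_B] = S·[w10; w11]:
  w00 = -1, w01 = -1/2, w10 = 0, w11 = 1

-1 -1/2 0 1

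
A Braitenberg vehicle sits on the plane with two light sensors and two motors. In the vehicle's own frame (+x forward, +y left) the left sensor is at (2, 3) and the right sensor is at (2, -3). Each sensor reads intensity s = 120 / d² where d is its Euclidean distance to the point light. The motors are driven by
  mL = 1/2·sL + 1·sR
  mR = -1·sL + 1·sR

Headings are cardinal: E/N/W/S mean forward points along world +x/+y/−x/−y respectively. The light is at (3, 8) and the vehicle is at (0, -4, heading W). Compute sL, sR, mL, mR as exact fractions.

12/25 60/53 1818/1325 864/1325

left sensor world pos  = (-2, -7); dL² = 250
right sensor world pos = (-2, -1); dR² = 106
sL = 120/250 = 12/25
sR = 120/106 = 60/53
mL = 1/2·sL + 1·sR = 1818/1325
mR = -1·sL + 1·sR = 864/1325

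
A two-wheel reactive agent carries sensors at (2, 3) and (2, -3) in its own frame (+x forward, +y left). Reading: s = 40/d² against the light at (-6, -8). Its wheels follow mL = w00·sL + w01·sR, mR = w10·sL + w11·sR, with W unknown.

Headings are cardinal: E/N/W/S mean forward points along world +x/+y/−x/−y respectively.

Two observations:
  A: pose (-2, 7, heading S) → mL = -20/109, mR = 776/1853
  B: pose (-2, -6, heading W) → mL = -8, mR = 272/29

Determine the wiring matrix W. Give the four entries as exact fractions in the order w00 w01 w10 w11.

obs A: pose=(-2,7,S) → sL=20/109, sR=4/17, mL=-20/109, mR=776/1853
obs B: pose=(-2,-6,W) → sL=8, sR=40/29, mL=-8, mR=272/29
sensor matrix S = [[20/109, 4/17], [8, 40/29]]; det S = -87552/53737
solve [mL_A; mL_B] = S·[w00; w01] and [mR_A; mR_B] = S·[w10; w11]:
  w00 = -1, w01 = 0, w10 = 1, w11 = 1

-1 0 1 1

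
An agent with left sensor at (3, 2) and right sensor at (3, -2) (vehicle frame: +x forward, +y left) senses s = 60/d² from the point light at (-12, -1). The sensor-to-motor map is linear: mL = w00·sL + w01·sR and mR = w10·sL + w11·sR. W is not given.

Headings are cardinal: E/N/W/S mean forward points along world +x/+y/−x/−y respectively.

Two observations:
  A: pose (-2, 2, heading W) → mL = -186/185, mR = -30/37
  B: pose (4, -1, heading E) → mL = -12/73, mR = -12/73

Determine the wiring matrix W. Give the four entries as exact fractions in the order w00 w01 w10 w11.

-1/2 -1/2 0 -1

obs A: pose=(-2,2,W) → sL=6/5, sR=30/37, mL=-186/185, mR=-30/37
obs B: pose=(4,-1,E) → sL=12/73, sR=12/73, mL=-12/73, mR=-12/73
sensor matrix S = [[6/5, 30/37], [12/73, 12/73]]; det S = 864/13505
solve [mL_A; mL_B] = S·[w00; w01] and [mR_A; mR_B] = S·[w10; w11]:
  w00 = -1/2, w01 = -1/2, w10 = 0, w11 = -1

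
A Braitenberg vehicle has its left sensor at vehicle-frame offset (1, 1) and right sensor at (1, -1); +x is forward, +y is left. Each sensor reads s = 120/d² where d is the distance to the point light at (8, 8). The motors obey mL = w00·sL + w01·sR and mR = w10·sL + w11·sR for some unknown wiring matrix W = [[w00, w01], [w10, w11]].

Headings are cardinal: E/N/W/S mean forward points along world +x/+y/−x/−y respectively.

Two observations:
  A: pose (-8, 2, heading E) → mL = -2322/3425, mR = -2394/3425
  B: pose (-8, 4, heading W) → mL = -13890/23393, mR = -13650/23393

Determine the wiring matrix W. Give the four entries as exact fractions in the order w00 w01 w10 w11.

-1/2 -1 -1 -1/2

obs A: pose=(-8,2,E) → sL=12/25, sR=60/137, mL=-2322/3425, mR=-2394/3425
obs B: pose=(-8,4,W) → sL=60/157, sR=60/149, mL=-13890/23393, mR=-13650/23393
sensor matrix S = [[12/25, 60/137], [60/157, 60/149]]; det S = 415296/16024205
solve [mL_A; mL_B] = S·[w00; w01] and [mR_A; mR_B] = S·[w10; w11]:
  w00 = -1/2, w01 = -1, w10 = -1, w11 = -1/2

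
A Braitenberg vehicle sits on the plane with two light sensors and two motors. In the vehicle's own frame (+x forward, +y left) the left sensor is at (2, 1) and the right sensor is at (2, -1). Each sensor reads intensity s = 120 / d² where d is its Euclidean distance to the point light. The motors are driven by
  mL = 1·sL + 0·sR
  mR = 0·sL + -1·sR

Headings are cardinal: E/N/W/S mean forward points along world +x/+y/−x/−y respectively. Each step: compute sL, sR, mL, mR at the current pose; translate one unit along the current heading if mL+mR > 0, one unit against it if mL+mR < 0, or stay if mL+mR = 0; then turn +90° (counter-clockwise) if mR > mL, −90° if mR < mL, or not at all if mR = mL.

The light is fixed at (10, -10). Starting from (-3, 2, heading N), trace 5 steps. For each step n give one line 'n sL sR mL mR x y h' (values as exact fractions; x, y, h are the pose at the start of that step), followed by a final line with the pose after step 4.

n=0: pose=(-3,2,N); sL=15/49, sR=6/17; mL=15/49, mR=-6/17; mL+mR=-39/833 → advance -1; mR−mL=-549/833 → turn -1·90°
n=1: pose=(-3,1,E); sL=24/53, sR=120/221; mL=24/53, mR=-120/221; mL+mR=-1056/11713 → advance -1; mR−mL=-11664/11713 → turn -1·90°
n=2: pose=(-4,1,S); sL=12/25, sR=20/51; mL=12/25, mR=-20/51; mL+mR=112/1275 → advance +1; mR−mL=-1112/1275 → turn -1·90°
n=3: pose=(-4,0,W); sL=120/337, sR=120/377; mL=120/337, mR=-120/377; mL+mR=4800/127049 → advance +1; mR−mL=-85680/127049 → turn -1·90°
n=4: pose=(-5,0,N); sL=3/10, sR=6/17; mL=3/10, mR=-6/17; mL+mR=-9/170 → advance -1; mR−mL=-111/170 → turn -1·90°

0 15/49 6/17 15/49 -6/17 -3 2 N
1 24/53 120/221 24/53 -120/221 -3 1 E
2 12/25 20/51 12/25 -20/51 -4 1 S
3 120/337 120/377 120/337 -120/377 -4 0 W
4 3/10 6/17 3/10 -6/17 -5 0 N
final -5 -1 E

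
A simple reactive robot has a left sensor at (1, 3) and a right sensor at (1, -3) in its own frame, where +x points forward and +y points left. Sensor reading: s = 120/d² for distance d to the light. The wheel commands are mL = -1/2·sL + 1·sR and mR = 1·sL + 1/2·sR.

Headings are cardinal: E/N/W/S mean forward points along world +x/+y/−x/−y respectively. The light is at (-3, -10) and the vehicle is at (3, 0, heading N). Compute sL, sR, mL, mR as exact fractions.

left sensor world pos  = (0, 1); dL² = 130
right sensor world pos = (6, 1); dR² = 202
sL = 120/130 = 12/13
sR = 120/202 = 60/101
mL = -1/2·sL + 1·sR = 174/1313
mR = 1·sL + 1/2·sR = 1602/1313

12/13 60/101 174/1313 1602/1313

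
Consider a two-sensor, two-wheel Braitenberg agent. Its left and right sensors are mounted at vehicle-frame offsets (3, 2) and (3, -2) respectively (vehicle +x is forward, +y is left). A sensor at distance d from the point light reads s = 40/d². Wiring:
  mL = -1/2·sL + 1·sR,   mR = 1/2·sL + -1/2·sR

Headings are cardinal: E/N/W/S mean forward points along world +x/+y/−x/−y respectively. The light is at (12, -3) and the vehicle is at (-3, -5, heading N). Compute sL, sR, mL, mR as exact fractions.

4/29 4/17 82/493 -24/493

left sensor world pos  = (-5, -2); dL² = 290
right sensor world pos = (-1, -2); dR² = 170
sL = 40/290 = 4/29
sR = 40/170 = 4/17
mL = -1/2·sL + 1·sR = 82/493
mR = 1/2·sL + -1/2·sR = -24/493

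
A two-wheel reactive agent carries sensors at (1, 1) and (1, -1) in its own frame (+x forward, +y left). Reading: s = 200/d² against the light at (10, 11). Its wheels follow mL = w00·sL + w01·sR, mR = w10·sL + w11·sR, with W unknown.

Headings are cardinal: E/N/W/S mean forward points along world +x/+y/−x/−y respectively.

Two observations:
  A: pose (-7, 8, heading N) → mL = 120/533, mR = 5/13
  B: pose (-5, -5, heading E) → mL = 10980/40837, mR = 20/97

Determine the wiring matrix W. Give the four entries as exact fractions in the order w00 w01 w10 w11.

1 -1/2 0 1/2

obs A: pose=(-7,8,N) → sL=25/41, sR=10/13, mL=120/533, mR=5/13
obs B: pose=(-5,-5,E) → sL=200/421, sR=40/97, mL=10980/40837, mR=20/97
sensor matrix S = [[25/41, 10/13], [200/421, 40/97]]; det S = -2481000/21766121
solve [mL_A; mL_B] = S·[w00; w01] and [mR_A; mR_B] = S·[w10; w11]:
  w00 = 1, w01 = -1/2, w10 = 0, w11 = 1/2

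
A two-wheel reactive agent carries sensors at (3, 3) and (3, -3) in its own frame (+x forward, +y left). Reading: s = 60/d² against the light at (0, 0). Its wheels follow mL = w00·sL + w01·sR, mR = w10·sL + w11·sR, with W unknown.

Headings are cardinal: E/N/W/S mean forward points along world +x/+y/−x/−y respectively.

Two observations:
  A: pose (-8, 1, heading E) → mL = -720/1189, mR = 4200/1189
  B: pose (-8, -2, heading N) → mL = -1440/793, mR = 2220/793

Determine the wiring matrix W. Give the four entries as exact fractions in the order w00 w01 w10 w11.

obs A: pose=(-8,1,E) → sL=60/41, sR=60/29, mL=-720/1189, mR=4200/1189
obs B: pose=(-8,-2,N) → sL=30/61, sR=30/13, mL=-1440/793, mR=2220/793
sensor matrix S = [[60/41, 60/29], [30/61, 30/13]]; det S = 2224800/942877
solve [mL_A; mL_B] = S·[w00; w01] and [mR_A; mR_B] = S·[w10; w11]:
  w00 = 1, w01 = -1, w10 = 1, w11 = 1

1 -1 1 1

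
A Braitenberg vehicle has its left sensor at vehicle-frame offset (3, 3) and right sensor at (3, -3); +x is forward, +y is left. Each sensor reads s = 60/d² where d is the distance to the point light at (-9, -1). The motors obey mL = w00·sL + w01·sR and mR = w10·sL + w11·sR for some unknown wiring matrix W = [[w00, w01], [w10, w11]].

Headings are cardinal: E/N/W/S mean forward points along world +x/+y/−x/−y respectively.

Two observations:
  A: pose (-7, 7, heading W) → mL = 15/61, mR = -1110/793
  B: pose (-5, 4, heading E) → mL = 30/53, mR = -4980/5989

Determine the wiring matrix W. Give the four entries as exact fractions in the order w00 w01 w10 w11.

obs A: pose=(-7,7,W) → sL=30/13, sR=30/61, mL=15/61, mR=-1110/793
obs B: pose=(-5,4,E) → sL=60/113, sR=60/53, mL=30/53, mR=-4980/5989
sensor matrix S = [[30/13, 30/61], [60/113, 60/53]]; det S = 11167200/4749277
solve [mL_A; mL_B] = S·[w00; w01] and [mR_A; mR_B] = S·[w10; w11]:
  w00 = 0, w01 = 1/2, w10 = -1/2, w11 = -1/2

0 1/2 -1/2 -1/2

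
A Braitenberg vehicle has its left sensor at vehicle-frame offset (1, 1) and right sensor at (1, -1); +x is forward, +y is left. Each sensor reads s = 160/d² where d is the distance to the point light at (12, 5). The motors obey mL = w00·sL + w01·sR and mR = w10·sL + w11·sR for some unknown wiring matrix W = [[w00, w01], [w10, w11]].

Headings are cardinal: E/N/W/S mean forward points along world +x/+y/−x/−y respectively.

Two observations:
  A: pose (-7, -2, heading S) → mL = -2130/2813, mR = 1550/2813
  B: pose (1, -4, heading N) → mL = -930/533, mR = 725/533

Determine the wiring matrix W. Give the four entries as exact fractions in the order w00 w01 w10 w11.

-1 -1 1/2 1

obs A: pose=(-7,-2,S) → sL=40/97, sR=10/29, mL=-2130/2813, mR=1550/2813
obs B: pose=(1,-4,N) → sL=10/13, sR=40/41, mL=-930/533, mR=725/533
sensor matrix S = [[40/97, 10/29], [10/13, 40/41]]; det S = 205500/1499329
solve [mL_A; mL_B] = S·[w00; w01] and [mR_A; mR_B] = S·[w10; w11]:
  w00 = -1, w01 = -1, w10 = 1/2, w11 = 1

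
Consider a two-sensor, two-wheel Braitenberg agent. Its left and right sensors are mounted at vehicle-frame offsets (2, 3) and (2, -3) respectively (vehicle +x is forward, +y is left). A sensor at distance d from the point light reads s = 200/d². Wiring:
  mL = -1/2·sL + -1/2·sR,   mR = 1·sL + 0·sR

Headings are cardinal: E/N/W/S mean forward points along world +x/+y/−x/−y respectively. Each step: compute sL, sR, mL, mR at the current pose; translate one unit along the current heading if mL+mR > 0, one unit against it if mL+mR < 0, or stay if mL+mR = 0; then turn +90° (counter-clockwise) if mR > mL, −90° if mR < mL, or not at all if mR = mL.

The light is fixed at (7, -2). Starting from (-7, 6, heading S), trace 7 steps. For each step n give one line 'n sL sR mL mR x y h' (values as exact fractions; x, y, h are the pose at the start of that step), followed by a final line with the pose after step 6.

0 200/157 8/13 -1928/2041 200/157 -7 6 S
1 50/61 5/4 -505/488 50/61 -7 5 E
2 40/81 8/9 -56/81 40/81 -8 5 N
3 100/149 20/37 -3340/5513 100/149 -8 4 W
4 40/37 200/377 -11240/13949 40/37 -9 4 S
5 10/13 1 -23/26 10/13 -9 3 E
6 200/449 40/49 -13880/22001 200/449 -10 3 N
final -10 2 W

n=0: pose=(-7,6,S); sL=200/157, sR=8/13; mL=-1928/2041, mR=200/157; mL+mR=672/2041 → advance +1; mR−mL=4528/2041 → turn +1·90°
n=1: pose=(-7,5,E); sL=50/61, sR=5/4; mL=-505/488, mR=50/61; mL+mR=-105/488 → advance -1; mR−mL=905/488 → turn +1·90°
n=2: pose=(-8,5,N); sL=40/81, sR=8/9; mL=-56/81, mR=40/81; mL+mR=-16/81 → advance -1; mR−mL=32/27 → turn +1·90°
n=3: pose=(-8,4,W); sL=100/149, sR=20/37; mL=-3340/5513, mR=100/149; mL+mR=360/5513 → advance +1; mR−mL=7040/5513 → turn +1·90°
n=4: pose=(-9,4,S); sL=40/37, sR=200/377; mL=-11240/13949, mR=40/37; mL+mR=3840/13949 → advance +1; mR−mL=26320/13949 → turn +1·90°
n=5: pose=(-9,3,E); sL=10/13, sR=1; mL=-23/26, mR=10/13; mL+mR=-3/26 → advance -1; mR−mL=43/26 → turn +1·90°
n=6: pose=(-10,3,N); sL=200/449, sR=40/49; mL=-13880/22001, mR=200/449; mL+mR=-4080/22001 → advance -1; mR−mL=23680/22001 → turn +1·90°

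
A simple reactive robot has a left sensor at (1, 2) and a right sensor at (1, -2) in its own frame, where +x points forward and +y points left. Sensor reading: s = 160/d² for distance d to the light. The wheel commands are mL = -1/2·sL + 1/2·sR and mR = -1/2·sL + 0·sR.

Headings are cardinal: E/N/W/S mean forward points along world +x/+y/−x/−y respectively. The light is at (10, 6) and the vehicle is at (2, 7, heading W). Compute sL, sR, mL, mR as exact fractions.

left sensor world pos  = (1, 5); dL² = 82
right sensor world pos = (1, 9); dR² = 90
sL = 160/82 = 80/41
sR = 160/90 = 16/9
mL = -1/2·sL + 1/2·sR = -32/369
mR = -1/2·sL + 0·sR = -40/41

80/41 16/9 -32/369 -40/41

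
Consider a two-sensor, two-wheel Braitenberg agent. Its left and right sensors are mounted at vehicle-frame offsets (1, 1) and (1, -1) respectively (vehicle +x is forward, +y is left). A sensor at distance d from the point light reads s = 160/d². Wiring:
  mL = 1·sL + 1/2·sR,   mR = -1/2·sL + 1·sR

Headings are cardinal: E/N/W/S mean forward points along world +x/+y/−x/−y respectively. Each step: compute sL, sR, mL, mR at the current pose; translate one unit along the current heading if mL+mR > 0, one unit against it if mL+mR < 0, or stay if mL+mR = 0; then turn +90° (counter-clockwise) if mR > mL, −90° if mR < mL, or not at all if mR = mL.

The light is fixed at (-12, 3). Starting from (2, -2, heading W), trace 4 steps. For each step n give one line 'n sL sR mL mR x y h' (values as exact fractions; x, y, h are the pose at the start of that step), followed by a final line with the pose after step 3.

n=0: pose=(2,-2,W); sL=32/41, sR=32/37; mL=1840/1517, mR=720/1517; mL+mR=2560/1517 → advance +1; mR−mL=-1120/1517 → turn -1·90°
n=1: pose=(1,-2,N); sL=1, sR=40/53; mL=73/53, mR=27/106; mL+mR=173/106 → advance +1; mR−mL=-119/106 → turn -1·90°
n=2: pose=(1,-1,E); sL=32/41, sR=160/221; mL=10352/9061, mR=3024/9061; mL+mR=13376/9061 → advance +1; mR−mL=-7328/9061 → turn -1·90°
n=3: pose=(2,-1,S); sL=16/25, sR=80/97; mL=2552/2425, mR=1224/2425; mL+mR=3776/2425 → advance +1; mR−mL=-1328/2425 → turn -1·90°

0 32/41 32/37 1840/1517 720/1517 2 -2 W
1 1 40/53 73/53 27/106 1 -2 N
2 32/41 160/221 10352/9061 3024/9061 1 -1 E
3 16/25 80/97 2552/2425 1224/2425 2 -1 S
final 2 -2 W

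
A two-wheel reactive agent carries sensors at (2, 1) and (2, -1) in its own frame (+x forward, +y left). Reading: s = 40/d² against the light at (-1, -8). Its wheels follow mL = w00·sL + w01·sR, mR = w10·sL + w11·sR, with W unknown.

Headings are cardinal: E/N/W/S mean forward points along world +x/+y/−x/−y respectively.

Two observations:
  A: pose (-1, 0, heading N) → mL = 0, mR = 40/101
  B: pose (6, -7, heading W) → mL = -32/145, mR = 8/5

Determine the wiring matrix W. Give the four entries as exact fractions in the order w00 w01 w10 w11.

obs A: pose=(-1,0,N) → sL=40/101, sR=40/101, mL=0, mR=40/101
obs B: pose=(6,-7,W) → sL=8/5, sR=40/29, mL=-32/145, mR=8/5
sensor matrix S = [[40/101, 40/101], [8/5, 40/29]]; det S = -256/2929
solve [mL_A; mL_B] = S·[w00; w01] and [mR_A; mR_B] = S·[w10; w11]:
  w00 = -1, w01 = 1, w10 = 1, w11 = 0

-1 1 1 0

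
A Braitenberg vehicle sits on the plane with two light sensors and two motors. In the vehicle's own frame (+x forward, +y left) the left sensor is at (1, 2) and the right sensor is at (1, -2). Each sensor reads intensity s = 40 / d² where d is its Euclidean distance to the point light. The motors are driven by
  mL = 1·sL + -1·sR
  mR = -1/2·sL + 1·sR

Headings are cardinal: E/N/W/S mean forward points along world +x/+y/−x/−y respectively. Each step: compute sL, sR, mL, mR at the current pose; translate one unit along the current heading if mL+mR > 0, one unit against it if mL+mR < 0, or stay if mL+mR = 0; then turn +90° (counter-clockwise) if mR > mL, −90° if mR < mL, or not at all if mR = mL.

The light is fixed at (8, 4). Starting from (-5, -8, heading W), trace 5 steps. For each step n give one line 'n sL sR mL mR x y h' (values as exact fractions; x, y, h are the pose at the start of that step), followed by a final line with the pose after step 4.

n=0: pose=(-5,-8,W); sL=5/49, sR=5/37; mL=-60/1813, mR=305/3626; mL+mR=5/98 → advance +1; mR−mL=425/3626 → turn +1·90°
n=1: pose=(-6,-8,S); sL=40/313, sR=8/85; mL=896/26605, mR=804/26605; mL+mR=20/313 → advance +1; mR−mL=-92/26605 → turn -1·90°
n=2: pose=(-6,-9,W); sL=4/45, sR=20/173; mL=-208/7785, mR=554/7785; mL+mR=2/45 → advance +1; mR−mL=254/2595 → turn +1·90°
n=3: pose=(-7,-9,S); sL=8/73, sR=8/97; mL=192/7081, mR=196/7081; mL+mR=4/73 → advance +1; mR−mL=4/7081 → turn +1·90°
n=4: pose=(-7,-10,E); sL=2/17, sR=10/113; mL=56/1921, mR=57/1921; mL+mR=1/17 → advance +1; mR−mL=1/1921 → turn +1·90°

0 5/49 5/37 -60/1813 305/3626 -5 -8 W
1 40/313 8/85 896/26605 804/26605 -6 -8 S
2 4/45 20/173 -208/7785 554/7785 -6 -9 W
3 8/73 8/97 192/7081 196/7081 -7 -9 S
4 2/17 10/113 56/1921 57/1921 -7 -10 E
final -6 -10 N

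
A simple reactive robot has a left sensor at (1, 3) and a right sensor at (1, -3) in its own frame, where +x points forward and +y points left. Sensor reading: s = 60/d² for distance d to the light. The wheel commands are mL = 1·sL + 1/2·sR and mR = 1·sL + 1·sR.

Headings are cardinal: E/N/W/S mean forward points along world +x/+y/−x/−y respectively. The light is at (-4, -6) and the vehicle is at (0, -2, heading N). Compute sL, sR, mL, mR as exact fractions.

left sensor world pos  = (-3, -1); dL² = 26
right sensor world pos = (3, -1); dR² = 74
sL = 60/26 = 30/13
sR = 60/74 = 30/37
mL = 1·sL + 1/2·sR = 1305/481
mR = 1·sL + 1·sR = 1500/481

30/13 30/37 1305/481 1500/481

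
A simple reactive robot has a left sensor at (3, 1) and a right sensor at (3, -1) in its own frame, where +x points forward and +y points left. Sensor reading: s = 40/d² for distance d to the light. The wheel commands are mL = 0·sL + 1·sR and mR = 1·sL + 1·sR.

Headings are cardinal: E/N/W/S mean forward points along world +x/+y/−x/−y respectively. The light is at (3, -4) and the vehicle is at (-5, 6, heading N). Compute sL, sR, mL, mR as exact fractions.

left sensor world pos  = (-6, 9); dL² = 250
right sensor world pos = (-4, 9); dR² = 218
sL = 40/250 = 4/25
sR = 40/218 = 20/109
mL = 0·sL + 1·sR = 20/109
mR = 1·sL + 1·sR = 936/2725

4/25 20/109 20/109 936/2725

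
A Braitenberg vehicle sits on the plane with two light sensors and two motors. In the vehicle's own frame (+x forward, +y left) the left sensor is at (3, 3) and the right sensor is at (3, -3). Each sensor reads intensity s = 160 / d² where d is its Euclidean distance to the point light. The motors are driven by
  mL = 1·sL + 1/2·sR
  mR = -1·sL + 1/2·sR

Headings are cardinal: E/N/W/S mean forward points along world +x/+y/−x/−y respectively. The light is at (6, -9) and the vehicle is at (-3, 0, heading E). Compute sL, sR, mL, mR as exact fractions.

8/9 20/9 2 2/9

left sensor world pos  = (0, 3); dL² = 180
right sensor world pos = (0, -3); dR² = 72
sL = 160/180 = 8/9
sR = 160/72 = 20/9
mL = 1·sL + 1/2·sR = 2
mR = -1·sL + 1/2·sR = 2/9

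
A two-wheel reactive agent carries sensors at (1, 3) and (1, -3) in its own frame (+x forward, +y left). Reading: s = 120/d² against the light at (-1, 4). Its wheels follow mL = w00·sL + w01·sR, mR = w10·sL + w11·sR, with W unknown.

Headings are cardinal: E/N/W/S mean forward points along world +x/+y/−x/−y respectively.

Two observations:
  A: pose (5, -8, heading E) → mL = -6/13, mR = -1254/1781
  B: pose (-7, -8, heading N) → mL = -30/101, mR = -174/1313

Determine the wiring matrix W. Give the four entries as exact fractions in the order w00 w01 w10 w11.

-1/2 0 -1 1/2

obs A: pose=(5,-8,E) → sL=12/13, sR=60/137, mL=-6/13, mR=-1254/1781
obs B: pose=(-7,-8,N) → sL=60/101, sR=12/13, mL=-30/101, mR=-174/1313
sensor matrix S = [[12/13, 60/137], [60/101, 12/13]]; det S = 1384128/2338453
solve [mL_A; mL_B] = S·[w00; w01] and [mR_A; mR_B] = S·[w10; w11]:
  w00 = -1/2, w01 = 0, w10 = -1, w11 = 1/2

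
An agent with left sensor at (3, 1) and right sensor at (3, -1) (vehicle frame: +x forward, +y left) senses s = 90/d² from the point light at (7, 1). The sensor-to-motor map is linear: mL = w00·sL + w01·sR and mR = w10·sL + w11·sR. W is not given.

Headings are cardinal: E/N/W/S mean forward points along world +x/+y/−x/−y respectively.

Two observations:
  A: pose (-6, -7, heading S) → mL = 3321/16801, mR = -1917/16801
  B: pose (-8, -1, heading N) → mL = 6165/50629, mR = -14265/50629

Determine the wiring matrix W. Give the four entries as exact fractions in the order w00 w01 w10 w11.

obs A: pose=(-6,-7,S) → sL=18/53, sR=90/317, mL=3321/16801, mR=-1917/16801
obs B: pose=(-8,-1,N) → sL=90/257, sR=90/197, mL=6165/50629, mR=-14265/50629
sensor matrix S = [[18/53, 90/317], [90/257, 90/197]]; det S = 47407680/850617829
solve [mL_A; mL_B] = S·[w00; w01] and [mR_A; mR_B] = S·[w10; w11]:
  w00 = 1, w01 = -1/2, w10 = 1/2, w11 = -1

1 -1/2 1/2 -1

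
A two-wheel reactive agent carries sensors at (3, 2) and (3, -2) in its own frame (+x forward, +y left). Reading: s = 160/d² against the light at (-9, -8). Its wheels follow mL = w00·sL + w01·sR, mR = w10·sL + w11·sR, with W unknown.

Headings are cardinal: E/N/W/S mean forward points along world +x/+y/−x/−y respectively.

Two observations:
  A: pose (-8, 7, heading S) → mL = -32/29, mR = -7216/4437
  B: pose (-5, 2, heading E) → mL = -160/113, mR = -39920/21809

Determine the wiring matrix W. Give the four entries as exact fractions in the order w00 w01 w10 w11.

0 -1 -1/2 -1

obs A: pose=(-8,7,S) → sL=160/153, sR=32/29, mL=-32/29, mR=-7216/4437
obs B: pose=(-5,2,E) → sL=160/193, sR=160/113, mL=-160/113, mR=-39920/21809
sensor matrix S = [[160/153, 32/29], [160/193, 160/113]]; det S = 54763520/96766533
solve [mL_A; mL_B] = S·[w00; w01] and [mR_A; mR_B] = S·[w10; w11]:
  w00 = 0, w01 = -1, w10 = -1/2, w11 = -1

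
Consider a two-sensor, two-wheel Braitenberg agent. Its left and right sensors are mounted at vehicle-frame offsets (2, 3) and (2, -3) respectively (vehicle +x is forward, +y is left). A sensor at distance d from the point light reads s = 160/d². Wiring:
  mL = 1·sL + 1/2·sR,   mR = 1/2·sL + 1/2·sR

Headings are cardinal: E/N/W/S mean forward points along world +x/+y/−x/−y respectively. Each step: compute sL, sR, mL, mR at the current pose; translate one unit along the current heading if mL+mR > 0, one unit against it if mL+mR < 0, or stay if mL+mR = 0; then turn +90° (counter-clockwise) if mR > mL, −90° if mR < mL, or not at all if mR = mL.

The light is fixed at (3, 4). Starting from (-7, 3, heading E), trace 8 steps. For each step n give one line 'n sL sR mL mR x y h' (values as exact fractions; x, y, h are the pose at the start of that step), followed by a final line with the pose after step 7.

0 40/17 2 57/17 37/17 -7 3 E
1 32/9 160/153 208/51 352/153 -6 3 S
2 80/73 80/61 7800/4453 5360/4453 -6 2 W
3 160/169 160/49 21360/8281 17440/8281 -7 2 N
4 40/17 2 57/17 37/17 -7 3 E
5 32/9 160/153 208/51 352/153 -6 3 S
6 80/73 80/61 7800/4453 5360/4453 -6 2 W
7 160/169 160/49 21360/8281 17440/8281 -7 2 N
final -7 3 E

n=0: pose=(-7,3,E); sL=40/17, sR=2; mL=57/17, mR=37/17; mL+mR=94/17 → advance +1; mR−mL=-20/17 → turn -1·90°
n=1: pose=(-6,3,S); sL=32/9, sR=160/153; mL=208/51, mR=352/153; mL+mR=976/153 → advance +1; mR−mL=-16/9 → turn -1·90°
n=2: pose=(-6,2,W); sL=80/73, sR=80/61; mL=7800/4453, mR=5360/4453; mL+mR=13160/4453 → advance +1; mR−mL=-40/73 → turn -1·90°
n=3: pose=(-7,2,N); sL=160/169, sR=160/49; mL=21360/8281, mR=17440/8281; mL+mR=38800/8281 → advance +1; mR−mL=-80/169 → turn -1·90°
n=4: pose=(-7,3,E); sL=40/17, sR=2; mL=57/17, mR=37/17; mL+mR=94/17 → advance +1; mR−mL=-20/17 → turn -1·90°
n=5: pose=(-6,3,S); sL=32/9, sR=160/153; mL=208/51, mR=352/153; mL+mR=976/153 → advance +1; mR−mL=-16/9 → turn -1·90°
n=6: pose=(-6,2,W); sL=80/73, sR=80/61; mL=7800/4453, mR=5360/4453; mL+mR=13160/4453 → advance +1; mR−mL=-40/73 → turn -1·90°
n=7: pose=(-7,2,N); sL=160/169, sR=160/49; mL=21360/8281, mR=17440/8281; mL+mR=38800/8281 → advance +1; mR−mL=-80/169 → turn -1·90°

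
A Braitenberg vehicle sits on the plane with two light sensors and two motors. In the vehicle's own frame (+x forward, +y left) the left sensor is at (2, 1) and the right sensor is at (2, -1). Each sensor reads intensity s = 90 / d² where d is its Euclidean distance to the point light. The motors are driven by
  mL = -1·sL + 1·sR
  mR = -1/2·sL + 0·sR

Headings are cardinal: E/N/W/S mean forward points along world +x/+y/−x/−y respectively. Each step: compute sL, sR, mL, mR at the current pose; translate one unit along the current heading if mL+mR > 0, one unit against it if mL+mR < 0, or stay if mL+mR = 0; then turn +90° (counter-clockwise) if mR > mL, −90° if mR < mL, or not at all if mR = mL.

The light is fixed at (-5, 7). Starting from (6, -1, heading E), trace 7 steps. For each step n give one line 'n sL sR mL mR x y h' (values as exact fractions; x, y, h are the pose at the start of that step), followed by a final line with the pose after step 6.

n=0: pose=(6,-1,E); sL=45/109, sR=9/25; mL=-144/2725, mR=-45/218; mL+mR=-1413/5450 → advance -1; mR−mL=-837/5450 → turn -1·90°
n=1: pose=(5,-1,S); sL=90/221, sR=90/181; mL=3600/40001, mR=-45/221; mL+mR=-4545/40001 → advance -1; mR−mL=-11745/40001 → turn -1·90°
n=2: pose=(5,0,W); sL=45/64, sR=9/10; mL=63/320, mR=-45/128; mL+mR=-99/640 → advance -1; mR−mL=-351/640 → turn -1·90°
n=3: pose=(6,0,N); sL=18/25, sR=90/169; mL=-792/4225, mR=-9/25; mL+mR=-2313/4225 → advance -1; mR−mL=-729/4225 → turn -1·90°
n=4: pose=(6,-1,E); sL=45/109, sR=9/25; mL=-144/2725, mR=-45/218; mL+mR=-1413/5450 → advance -1; mR−mL=-837/5450 → turn -1·90°
n=5: pose=(5,-1,S); sL=90/221, sR=90/181; mL=3600/40001, mR=-45/221; mL+mR=-4545/40001 → advance -1; mR−mL=-11745/40001 → turn -1·90°
n=6: pose=(5,0,W); sL=45/64, sR=9/10; mL=63/320, mR=-45/128; mL+mR=-99/640 → advance -1; mR−mL=-351/640 → turn -1·90°

0 45/109 9/25 -144/2725 -45/218 6 -1 E
1 90/221 90/181 3600/40001 -45/221 5 -1 S
2 45/64 9/10 63/320 -45/128 5 0 W
3 18/25 90/169 -792/4225 -9/25 6 0 N
4 45/109 9/25 -144/2725 -45/218 6 -1 E
5 90/221 90/181 3600/40001 -45/221 5 -1 S
6 45/64 9/10 63/320 -45/128 5 0 W
final 6 0 N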